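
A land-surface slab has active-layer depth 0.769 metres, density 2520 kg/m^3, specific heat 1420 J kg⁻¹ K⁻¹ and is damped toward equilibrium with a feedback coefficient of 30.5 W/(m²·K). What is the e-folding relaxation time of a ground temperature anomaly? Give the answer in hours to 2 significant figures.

Areal heat capacity C = ρ c_p D = 2520 × 1420 × 0.769 = 2.75×10^6 J/(m^2 K).
Relaxation time τ = C / λ = 2.75×10^6 / 30.5 = 90200 s.
In hours: 90200 s / (3600 s/hour) = 25.1 hours.

25 hours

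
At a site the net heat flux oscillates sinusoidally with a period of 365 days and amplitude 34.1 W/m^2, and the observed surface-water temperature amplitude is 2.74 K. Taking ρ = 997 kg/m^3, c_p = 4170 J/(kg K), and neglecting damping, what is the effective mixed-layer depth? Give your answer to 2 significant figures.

15 m

ω = 2π / 3.15×10^7 s = 1.99×10^-7 s⁻¹.
Required C = F₀ / (A ω) = 34.1 / (2.74 × 1.99×10^-7) = 6.25×10^7 J/(m²·K).
D = C / (ρ c_p) = 6.25×10^7 / (997 × 4170) = 15.0 m.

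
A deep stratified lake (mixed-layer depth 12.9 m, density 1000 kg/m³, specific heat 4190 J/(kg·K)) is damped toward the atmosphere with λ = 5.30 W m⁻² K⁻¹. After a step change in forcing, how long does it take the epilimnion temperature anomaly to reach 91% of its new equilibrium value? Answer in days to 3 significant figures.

284 days

Areal heat capacity C = ρ c_p D = 1000 × 4190 × 12.9 = 5.41×10^7 J/(m²·K).
τ = C / λ = 5.41×10^7 / 5.30 = 1.02×10^7 s.
Fraction reached: 1 − e^(−t/τ) = 0.91 ⇒ t = −τ ln(1 − 0.91) = τ × 2.41.
t = 2.46×10^7 s = 284 days.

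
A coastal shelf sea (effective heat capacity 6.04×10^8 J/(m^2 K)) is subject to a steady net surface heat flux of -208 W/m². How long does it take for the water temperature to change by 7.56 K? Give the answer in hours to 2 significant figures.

6100 hours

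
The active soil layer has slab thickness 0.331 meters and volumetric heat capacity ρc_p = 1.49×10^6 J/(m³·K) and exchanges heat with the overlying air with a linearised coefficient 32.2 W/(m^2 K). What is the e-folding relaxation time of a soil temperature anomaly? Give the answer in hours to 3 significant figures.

Areal heat capacity C = ρc_p × D = 1.49×10^6 × 0.331 = 4.93×10^5 J m⁻² K⁻¹.
Relaxation time τ = C / λ = 4.93×10^5 / 32.2 = 15300 s.
In hours: 15300 s / (3600 s/hour) = 4.25 hours.

4.25 hours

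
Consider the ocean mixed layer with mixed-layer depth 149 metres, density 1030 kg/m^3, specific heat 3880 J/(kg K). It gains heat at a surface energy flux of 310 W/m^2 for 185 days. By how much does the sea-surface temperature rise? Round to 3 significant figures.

8.32 K

Areal heat capacity C = ρ c_p D = 1030 × 3880 × 149 = 5.95×10^8 J/(m²·K).
Net heat input Q = F Δt = 310 × (185 days × 86400 s/day) = 4.96×10^9 J/m².
ΔT = Q / C = 4.96×10^9 / 5.95×10^8 = 8.32 K.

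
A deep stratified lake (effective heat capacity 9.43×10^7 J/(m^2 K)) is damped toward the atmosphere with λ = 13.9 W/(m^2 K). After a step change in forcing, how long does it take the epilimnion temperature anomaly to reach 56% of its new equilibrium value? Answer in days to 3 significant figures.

64.5 days

Areal heat capacity C = 9.43×10^7 J/(m^2 K) (given).
τ = C / λ = 9.43×10^7 / 13.9 = 6.78×10^6 s.
Fraction reached: 1 − e^(−t/τ) = 0.56 ⇒ t = −τ ln(1 − 0.56) = τ × 0.821.
t = 5.57×10^6 s = 64.5 days.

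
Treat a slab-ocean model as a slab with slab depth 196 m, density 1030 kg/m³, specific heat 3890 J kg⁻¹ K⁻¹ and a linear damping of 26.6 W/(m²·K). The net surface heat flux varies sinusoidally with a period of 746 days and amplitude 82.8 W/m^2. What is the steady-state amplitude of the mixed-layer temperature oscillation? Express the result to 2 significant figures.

1.0 K

Areal heat capacity C = ρ c_p D = 1030 × 3890 × 196 = 7.85×10^8 J m⁻² K⁻¹.
Angular frequency ω = 2π / T = 2π / 6.45×10^7 s = 9.75×10^-8 s⁻¹.
√((Cω)² + λ²) = √((76.6)² + 26.6²) = 81.0 W/(m²·K).
Amplitude A = F₀ / √((Cω)²+λ²) = 82.8 / 81.0 = 1.02 K.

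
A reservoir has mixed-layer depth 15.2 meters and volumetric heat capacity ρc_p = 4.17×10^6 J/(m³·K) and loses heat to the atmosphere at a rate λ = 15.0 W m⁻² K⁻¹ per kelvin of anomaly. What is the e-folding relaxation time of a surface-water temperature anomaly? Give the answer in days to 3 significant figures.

Areal heat capacity C = ρc_p × D = 4.17×10^6 × 15.2 = 6.34×10^7 J/(m^2 K).
Relaxation time τ = C / λ = 6.34×10^7 / 15.0 = 4.23×10^6 s.
In days: 4.23×10^6 s / (86400 s/day) = 48.9 days.

48.9 days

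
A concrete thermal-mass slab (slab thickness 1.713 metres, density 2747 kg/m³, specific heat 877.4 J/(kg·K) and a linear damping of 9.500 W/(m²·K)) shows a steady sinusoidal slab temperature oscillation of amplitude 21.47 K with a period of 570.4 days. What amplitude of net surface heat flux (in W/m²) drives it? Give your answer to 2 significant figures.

Areal heat capacity C = ρ c_p D = 2747 × 877.4 × 1.713 = 4.13×10^6 J/(m²·K).
ω = 2π / 4.93×10^7 s = 1.27×10^-7 s⁻¹.
√((Cω)² + λ²) = √((0.526)² + 9.500²) = 9.51 W/(m²·K).
F₀ = A × √((Cω)²+λ²) = 21.47 × 9.51 = 204 W/m².

200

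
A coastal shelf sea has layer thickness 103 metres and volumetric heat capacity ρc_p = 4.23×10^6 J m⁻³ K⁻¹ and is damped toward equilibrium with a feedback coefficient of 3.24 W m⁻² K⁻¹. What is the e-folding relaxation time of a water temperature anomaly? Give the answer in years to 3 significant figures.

4.26 years

Areal heat capacity C = ρc_p × D = 4.23×10^6 × 103 = 4.36×10^8 J/(m²·K).
Relaxation time τ = C / λ = 4.36×10^8 / 3.24 = 1.34×10^8 s.
In years: 1.34×10^8 s / (3.156×10^7 s/year) = 4.26 years.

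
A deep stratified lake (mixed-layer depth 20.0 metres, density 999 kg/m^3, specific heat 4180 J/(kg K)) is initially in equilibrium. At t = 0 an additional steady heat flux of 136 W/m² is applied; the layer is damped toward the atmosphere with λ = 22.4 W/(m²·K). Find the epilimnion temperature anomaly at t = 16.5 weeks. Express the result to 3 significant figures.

5.65 K

Areal heat capacity C = ρ c_p D = 999 × 4180 × 20.0 = 8.35×10^7 J/(m²·K).
τ = C / λ = 8.35×10^7 / 22.4 = 3.73×10^6 s.
Equilibrium anomaly ΔT_eq = F / λ = 136 / 22.4 = 6.07 K.
t = 16.5 weeks = 9.98×10^6 s, so t/τ = 2.68.
ΔT(t) = ΔT_eq (1 − e^(−t/τ)) = 6.07 × (1 − e^−2.68) = 5.65 K.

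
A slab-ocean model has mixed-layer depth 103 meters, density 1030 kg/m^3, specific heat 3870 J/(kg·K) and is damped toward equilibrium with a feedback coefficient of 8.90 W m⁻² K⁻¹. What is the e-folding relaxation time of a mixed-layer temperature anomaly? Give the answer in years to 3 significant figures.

1.46 years

Areal heat capacity C = ρ c_p D = 1030 × 3870 × 103 = 4.11×10^8 J/(m²·K).
Relaxation time τ = C / λ = 4.11×10^8 / 8.90 = 4.61×10^7 s.
In years: 4.61×10^7 s / (3.156×10^7 s/year) = 1.46 years.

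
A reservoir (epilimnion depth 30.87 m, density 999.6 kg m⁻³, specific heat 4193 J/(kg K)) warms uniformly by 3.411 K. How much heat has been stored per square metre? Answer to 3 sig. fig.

Areal heat capacity C = ρ c_p D = 999.6 × 4193 × 30.87 = 1.29×10^8 J m⁻² K⁻¹.
ΔQ = C ΔT = 1.29×10^8 × 3.411 = 4.41×10^8 J/m².

4.41×10^8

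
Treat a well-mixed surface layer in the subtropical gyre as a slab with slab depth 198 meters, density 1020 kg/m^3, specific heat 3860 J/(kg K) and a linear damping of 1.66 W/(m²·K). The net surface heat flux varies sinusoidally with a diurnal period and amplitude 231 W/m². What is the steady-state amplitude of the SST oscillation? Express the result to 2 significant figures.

0.0041 K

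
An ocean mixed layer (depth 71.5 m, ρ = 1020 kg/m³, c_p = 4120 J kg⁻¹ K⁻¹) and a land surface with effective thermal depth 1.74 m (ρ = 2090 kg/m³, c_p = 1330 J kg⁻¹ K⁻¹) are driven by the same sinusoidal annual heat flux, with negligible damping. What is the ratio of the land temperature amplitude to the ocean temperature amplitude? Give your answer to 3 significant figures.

C_ocean = 1020 × 4120 × 71.5 = 3.00×10^8 J/(m²·K).
C_land = 2090 × 1330 × 1.74 = 4.84×10^6 J/(m²·K).
Undamped amplitude ∝ 1/C, so A_land/A_ocean = C_ocean/C_land = 62.1.

62.1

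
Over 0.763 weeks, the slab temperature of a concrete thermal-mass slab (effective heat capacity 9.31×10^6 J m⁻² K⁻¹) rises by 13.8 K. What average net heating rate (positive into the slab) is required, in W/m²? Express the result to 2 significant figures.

280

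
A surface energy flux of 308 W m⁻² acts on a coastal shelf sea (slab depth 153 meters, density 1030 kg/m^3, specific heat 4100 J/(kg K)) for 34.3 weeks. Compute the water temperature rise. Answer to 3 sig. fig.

Areal heat capacity C = ρ c_p D = 1030 × 4100 × 153 = 6.46×10^8 J m⁻² K⁻¹.
Net heat input Q = F Δt = 308 × (34.3 weeks × 6.048×10^5 s/week) = 6.39×10^9 J/m².
ΔT = Q / C = 6.39×10^9 / 6.46×10^8 = 9.89 K.

9.89 K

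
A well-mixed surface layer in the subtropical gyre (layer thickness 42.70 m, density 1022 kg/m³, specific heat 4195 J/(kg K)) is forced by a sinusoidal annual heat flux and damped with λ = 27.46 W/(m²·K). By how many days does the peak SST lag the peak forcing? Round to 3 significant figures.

53.8 days

Areal heat capacity C = ρ c_p D = 1022 × 4195 × 42.70 = 1.83×10^8 J/(m²·K).
ω = 2π / 3.15×10^7 s = 1.99×10^-7 s⁻¹.
Phase lag φ = arctan(Cω/λ) = arctan(36.5/27.46) = 0.925 rad.
Time lag = φ / ω = 0.925 / 1.99×10^-7 = 4.65×10^6 s = 53.8 days.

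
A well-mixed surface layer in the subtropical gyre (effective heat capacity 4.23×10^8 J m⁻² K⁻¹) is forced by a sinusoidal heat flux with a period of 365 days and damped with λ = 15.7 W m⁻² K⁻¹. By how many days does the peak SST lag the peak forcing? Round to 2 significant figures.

81 days

Areal heat capacity C = 4.23×10^8 J m⁻² K⁻¹ (given).
ω = 2π / 3.15×10^7 s = 1.99×10^-7 s⁻¹.
Phase lag φ = arctan(Cω/λ) = arctan(84.3/15.7) = 1.39 rad.
Time lag = φ / ω = 1.39 / 1.99×10^-7 = 6.96×10^6 s = 80.6 days.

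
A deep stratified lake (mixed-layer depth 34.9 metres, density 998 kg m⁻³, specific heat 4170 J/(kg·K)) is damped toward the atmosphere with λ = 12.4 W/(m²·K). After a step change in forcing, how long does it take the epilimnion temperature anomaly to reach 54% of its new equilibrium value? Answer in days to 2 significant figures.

110 days

Areal heat capacity C = ρ c_p D = 998 × 4170 × 34.9 = 1.45×10^8 J/(m²·K).
τ = C / λ = 1.45×10^8 / 12.4 = 1.17×10^7 s.
Fraction reached: 1 − e^(−t/τ) = 0.54 ⇒ t = −τ ln(1 − 0.54) = τ × 0.777.
t = 9.10×10^6 s = 105 days.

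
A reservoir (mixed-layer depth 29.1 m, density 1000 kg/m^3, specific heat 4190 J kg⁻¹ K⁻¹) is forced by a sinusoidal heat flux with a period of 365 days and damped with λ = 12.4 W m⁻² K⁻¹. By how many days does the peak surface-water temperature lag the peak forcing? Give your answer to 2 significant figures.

Areal heat capacity C = ρ c_p D = 1000 × 4190 × 29.1 = 1.22×10^8 J m⁻² K⁻¹.
ω = 2π / 3.15×10^7 s = 1.99×10^-7 s⁻¹.
Phase lag φ = arctan(Cω/λ) = arctan(24.3/12.4) = 1.10 rad.
Time lag = φ / ω = 1.10 / 1.99×10^-7 = 5.52×10^6 s = 63.8 days.

64 days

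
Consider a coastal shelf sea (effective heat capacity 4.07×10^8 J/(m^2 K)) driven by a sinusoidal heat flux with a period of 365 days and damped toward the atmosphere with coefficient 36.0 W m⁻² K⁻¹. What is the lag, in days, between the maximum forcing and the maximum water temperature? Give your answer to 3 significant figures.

67.0 days

Areal heat capacity C = 4.07×10^8 J/(m^2 K) (given).
ω = 2π / 3.15×10^7 s = 1.99×10^-7 s⁻¹.
Phase lag φ = arctan(Cω/λ) = arctan(81.1/36.0) = 1.15 rad.
Time lag = φ / ω = 1.15 / 1.99×10^-7 = 5.79×10^6 s = 67.0 days.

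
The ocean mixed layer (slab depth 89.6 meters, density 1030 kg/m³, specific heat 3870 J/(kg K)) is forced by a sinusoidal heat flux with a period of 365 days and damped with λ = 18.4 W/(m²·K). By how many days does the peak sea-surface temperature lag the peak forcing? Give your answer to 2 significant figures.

77 days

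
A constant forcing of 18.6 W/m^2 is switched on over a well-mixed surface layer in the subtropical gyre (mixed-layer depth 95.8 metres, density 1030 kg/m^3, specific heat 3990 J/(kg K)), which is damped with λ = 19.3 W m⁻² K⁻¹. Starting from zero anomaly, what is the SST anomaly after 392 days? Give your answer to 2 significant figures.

Areal heat capacity C = ρ c_p D = 1030 × 3990 × 95.8 = 3.94×10^8 J/(m^2 K).
τ = C / λ = 3.94×10^8 / 19.3 = 2.04×10^7 s.
Equilibrium anomaly ΔT_eq = F / λ = 18.6 / 19.3 = 0.964 K.
t = 392 days = 3.39×10^7 s, so t/τ = 1.66.
ΔT(t) = ΔT_eq (1 − e^(−t/τ)) = 0.964 × (1 − e^−1.66) = 0.781 K.

0.78 K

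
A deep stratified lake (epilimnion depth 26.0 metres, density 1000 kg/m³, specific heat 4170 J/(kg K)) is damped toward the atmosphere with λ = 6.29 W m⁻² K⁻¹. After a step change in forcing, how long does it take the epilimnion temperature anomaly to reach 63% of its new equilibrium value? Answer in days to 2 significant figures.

Areal heat capacity C = ρ c_p D = 1000 × 4170 × 26.0 = 1.08×10^8 J m⁻² K⁻¹.
τ = C / λ = 1.08×10^8 / 6.29 = 1.72×10^7 s.
Fraction reached: 1 − e^(−t/τ) = 0.63 ⇒ t = −τ ln(1 − 0.63) = τ × 0.994.
t = 1.71×10^7 s = 198 days.

200 days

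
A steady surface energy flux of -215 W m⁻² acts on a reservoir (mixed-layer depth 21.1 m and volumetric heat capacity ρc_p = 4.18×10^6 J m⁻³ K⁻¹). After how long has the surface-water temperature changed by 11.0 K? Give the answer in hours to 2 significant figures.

Areal heat capacity C = ρc_p × D = 4.18×10^6 × 21.1 = 8.82×10^7 J/(m^2 K).
Time required: Δt = C ΔT / F = 8.82×10^7 × -11.0 / -215 = 4.51×10^6 s.
In hours: 4.51×10^6 s / (3600 s/hour) = 1250 hours.

1300 hours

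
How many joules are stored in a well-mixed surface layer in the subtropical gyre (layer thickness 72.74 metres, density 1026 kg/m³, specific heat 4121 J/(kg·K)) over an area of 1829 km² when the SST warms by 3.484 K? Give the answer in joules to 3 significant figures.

1.96×10^18 J

Areal heat capacity C = ρ c_p D = 1026 × 4121 × 72.74 = 3.08×10^8 J m⁻² K⁻¹.
Heat per unit area: q = C ΔT = 3.08×10^8 × 3.484 = 1.07×10^9 J/m².
Total heat: Q = q × A = 1.07×10^9 × (1829 × 10⁶ m²) = 1.96×10^18 J.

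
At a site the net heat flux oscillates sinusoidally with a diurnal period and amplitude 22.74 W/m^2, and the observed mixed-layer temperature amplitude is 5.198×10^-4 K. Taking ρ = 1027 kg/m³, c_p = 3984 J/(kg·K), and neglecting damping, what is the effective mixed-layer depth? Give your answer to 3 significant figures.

ω = 2π / 86400 s = 7.27×10^-5 s⁻¹.
Required C = F₀ / (A ω) = 22.74 / (5.198×10^-4 × 7.27×10^-5) = 6.02×10^8 J/(m²·K).
D = C / (ρ c_p) = 6.02×10^8 / (1027 × 3984) = 147 m.

147 m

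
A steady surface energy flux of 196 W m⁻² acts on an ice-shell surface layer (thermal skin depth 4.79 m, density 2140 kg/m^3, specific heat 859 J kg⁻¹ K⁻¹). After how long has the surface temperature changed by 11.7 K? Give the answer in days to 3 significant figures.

Areal heat capacity C = ρ c_p D = 2140 × 859 × 4.79 = 8.81×10^6 J/(m^2 K).
Time required: Δt = C ΔT / F = 8.81×10^6 × 11.7 / 196 = 5.26×10^5 s.
In days: 5.26×10^5 s / (86400 s/day) = 6.08 days.

6.08 days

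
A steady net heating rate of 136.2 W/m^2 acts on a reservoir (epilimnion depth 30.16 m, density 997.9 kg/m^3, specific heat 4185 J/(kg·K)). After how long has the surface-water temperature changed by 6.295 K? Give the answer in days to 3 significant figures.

Areal heat capacity C = ρ c_p D = 997.9 × 4185 × 30.16 = 1.26×10^8 J/(m²·K).
Time required: Δt = C ΔT / F = 1.26×10^8 × 6.295 / 136.2 = 5.82×10^6 s.
In days: 5.82×10^6 s / (86400 s/day) = 67.4 days.

67.4 days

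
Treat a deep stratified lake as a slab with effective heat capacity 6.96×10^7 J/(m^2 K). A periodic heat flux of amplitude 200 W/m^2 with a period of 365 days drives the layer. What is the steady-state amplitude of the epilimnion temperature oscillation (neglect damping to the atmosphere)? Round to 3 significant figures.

Areal heat capacity C = 6.96×10^7 J/(m^2 K) (given).
Angular frequency ω = 2π / T = 2π / 3.15×10^7 s = 1.99×10^-7 s⁻¹.
Cω = 6.96×10^7 × 1.99×10^-7 = 13.9 W/(m²·K).
Amplitude A = F₀ / (Cω) = 200 / 13.9 = 14.4 K.

14.4 K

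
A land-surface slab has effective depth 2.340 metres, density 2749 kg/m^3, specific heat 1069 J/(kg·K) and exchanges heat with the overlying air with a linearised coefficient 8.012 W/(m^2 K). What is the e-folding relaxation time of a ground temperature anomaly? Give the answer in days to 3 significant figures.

9.93 days

Areal heat capacity C = ρ c_p D = 2749 × 1069 × 2.340 = 6.88×10^6 J/(m²·K).
Relaxation time τ = C / λ = 6.88×10^6 / 8.012 = 8.58×10^5 s.
In days: 8.58×10^5 s / (86400 s/day) = 9.93 days.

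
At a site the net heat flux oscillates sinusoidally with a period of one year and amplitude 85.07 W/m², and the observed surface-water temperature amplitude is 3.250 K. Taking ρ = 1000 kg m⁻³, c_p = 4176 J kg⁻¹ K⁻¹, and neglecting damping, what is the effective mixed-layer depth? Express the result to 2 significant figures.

31 m

ω = 2π / 3.15×10^7 s = 1.99×10^-7 s⁻¹.
Required C = F₀ / (A ω) = 85.07 / (3.250 × 1.99×10^-7) = 1.31×10^8 J/(m²·K).
D = C / (ρ c_p) = 1.31×10^8 / (1000 × 4176) = 31.5 m.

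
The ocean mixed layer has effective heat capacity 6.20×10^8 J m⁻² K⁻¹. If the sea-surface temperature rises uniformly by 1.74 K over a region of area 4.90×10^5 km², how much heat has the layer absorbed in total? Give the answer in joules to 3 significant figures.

Areal heat capacity C = 6.20×10^8 J m⁻² K⁻¹ (given).
Heat per unit area: q = C ΔT = 6.20×10^8 × 1.74 = 1.08×10^9 J/m².
Total heat: Q = q × A = 1.08×10^9 × (4.90×10^5 × 10⁶ m²) = 5.29×10^20 J.

5.29×10^20 J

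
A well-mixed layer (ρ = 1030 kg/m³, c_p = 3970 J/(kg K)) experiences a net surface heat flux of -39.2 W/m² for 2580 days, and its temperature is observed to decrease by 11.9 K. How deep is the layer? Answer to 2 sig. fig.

Heat input Q = F Δt = -39.2 × 2.23×10^8 s = -8.74×10^9 J/m².
Required areal heat capacity C = Q / ΔT = 7.34×10^8 J/(m²·K).
Depth D = C / (ρ c_p) = 7.34×10^8 / (1030 × 3970) = 180 m.

180 m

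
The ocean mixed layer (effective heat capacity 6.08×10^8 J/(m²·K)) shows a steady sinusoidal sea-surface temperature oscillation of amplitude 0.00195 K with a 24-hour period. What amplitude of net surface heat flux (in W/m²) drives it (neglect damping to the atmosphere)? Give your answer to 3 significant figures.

Areal heat capacity C = 6.08×10^8 J/(m²·K) (given).
ω = 2π / 86400 s = 7.27×10^-5 s⁻¹.
Cω = 6.08×10^8 × 7.27×10^-5 = 44200 W/(m²·K).
F₀ = A × Cω = 0.00195 × 44200 = 86.2 W/m².

86.2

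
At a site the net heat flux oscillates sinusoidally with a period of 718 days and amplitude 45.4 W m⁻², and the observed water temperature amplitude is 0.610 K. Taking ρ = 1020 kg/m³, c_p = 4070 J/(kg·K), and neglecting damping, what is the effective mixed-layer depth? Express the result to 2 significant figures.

180 m

ω = 2π / 6.20×10^7 s = 1.01×10^-7 s⁻¹.
Required C = F₀ / (A ω) = 45.4 / (0.610 × 1.01×10^-7) = 7.35×10^8 J/(m²·K).
D = C / (ρ c_p) = 7.35×10^8 / (1020 × 4070) = 177 m.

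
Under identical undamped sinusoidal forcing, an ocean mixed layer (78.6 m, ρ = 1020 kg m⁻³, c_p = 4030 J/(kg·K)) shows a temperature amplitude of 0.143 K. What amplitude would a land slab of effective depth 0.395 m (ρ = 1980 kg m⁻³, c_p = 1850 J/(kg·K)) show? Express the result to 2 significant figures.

32 K

C_ocean = 3.23×10^8 J/(m²·K); C_land = 1.45×10^6 J/(m²·K).
A ∝ 1/C ⇒ A_land = A_ocean × C_ocean/C_land = 0.143 × 223 = 31.9 K.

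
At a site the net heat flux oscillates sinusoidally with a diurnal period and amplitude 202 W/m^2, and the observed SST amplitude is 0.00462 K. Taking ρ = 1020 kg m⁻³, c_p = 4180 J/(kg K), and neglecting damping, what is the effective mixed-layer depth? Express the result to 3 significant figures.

141 m

ω = 2π / 86400 s = 7.27×10^-5 s⁻¹.
Required C = F₀ / (A ω) = 202 / (0.00462 × 7.27×10^-5) = 6.01×10^8 J/(m²·K).
D = C / (ρ c_p) = 6.01×10^8 / (1020 × 4180) = 141 m.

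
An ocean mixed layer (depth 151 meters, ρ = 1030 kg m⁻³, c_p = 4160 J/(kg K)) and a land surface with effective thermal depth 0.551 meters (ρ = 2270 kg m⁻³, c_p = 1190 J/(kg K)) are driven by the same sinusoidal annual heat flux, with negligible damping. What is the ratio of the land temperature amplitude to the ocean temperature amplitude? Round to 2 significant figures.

430

C_ocean = 1030 × 4160 × 151 = 6.47×10^8 J/(m²·K).
C_land = 2270 × 1190 × 0.551 = 1.49×10^6 J/(m²·K).
Undamped amplitude ∝ 1/C, so A_land/A_ocean = C_ocean/C_land = 435.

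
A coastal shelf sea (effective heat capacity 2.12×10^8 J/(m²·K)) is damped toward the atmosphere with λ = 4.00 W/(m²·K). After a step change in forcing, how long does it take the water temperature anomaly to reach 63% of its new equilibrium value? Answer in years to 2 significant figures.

1.7 years

Areal heat capacity C = 2.12×10^8 J/(m²·K) (given).
τ = C / λ = 2.12×10^8 / 4.00 = 5.30×10^7 s.
Fraction reached: 1 − e^(−t/τ) = 0.63 ⇒ t = −τ ln(1 − 0.63) = τ × 0.994.
t = 5.27×10^7 s = 1.67 years.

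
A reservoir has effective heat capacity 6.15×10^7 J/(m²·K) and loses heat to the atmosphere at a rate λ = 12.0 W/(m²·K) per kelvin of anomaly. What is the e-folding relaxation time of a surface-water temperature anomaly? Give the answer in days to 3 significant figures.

Areal heat capacity C = 6.15×10^7 J/(m²·K) (given).
Relaxation time τ = C / λ = 6.15×10^7 / 12.0 = 5.12×10^6 s.
In days: 5.12×10^6 s / (86400 s/day) = 59.3 days.

59.3 days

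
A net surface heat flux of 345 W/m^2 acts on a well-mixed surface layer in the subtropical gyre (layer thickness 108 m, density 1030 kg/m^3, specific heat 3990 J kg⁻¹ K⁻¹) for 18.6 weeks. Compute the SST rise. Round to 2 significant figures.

8.7 K

Areal heat capacity C = ρ c_p D = 1030 × 3990 × 108 = 4.44×10^8 J m⁻² K⁻¹.
Net heat input Q = F Δt = 345 × (18.6 weeks × 6.048×10^5 s/week) = 3.88×10^9 J/m².
ΔT = Q / C = 3.88×10^9 / 4.44×10^8 = 8.74 K.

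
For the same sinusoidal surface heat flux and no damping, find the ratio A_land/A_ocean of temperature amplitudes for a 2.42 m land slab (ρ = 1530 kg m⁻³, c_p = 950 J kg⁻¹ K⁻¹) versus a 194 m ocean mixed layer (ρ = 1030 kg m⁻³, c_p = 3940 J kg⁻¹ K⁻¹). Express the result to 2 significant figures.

C_ocean = 1030 × 3940 × 194 = 7.87×10^8 J/(m²·K).
C_land = 1530 × 950 × 2.42 = 3.52×10^6 J/(m²·K).
Undamped amplitude ∝ 1/C, so A_land/A_ocean = C_ocean/C_land = 224.

220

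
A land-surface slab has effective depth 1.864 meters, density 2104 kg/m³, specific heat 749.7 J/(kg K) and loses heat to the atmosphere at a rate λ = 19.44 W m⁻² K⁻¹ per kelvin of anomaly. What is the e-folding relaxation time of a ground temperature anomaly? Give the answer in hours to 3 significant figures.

42.0 hours

Areal heat capacity C = ρ c_p D = 2104 × 749.7 × 1.864 = 2.94×10^6 J/(m²·K).
Relaxation time τ = C / λ = 2.94×10^6 / 19.44 = 1.51×10^5 s.
In hours: 1.51×10^5 s / (3600 s/hour) = 42.0 hours.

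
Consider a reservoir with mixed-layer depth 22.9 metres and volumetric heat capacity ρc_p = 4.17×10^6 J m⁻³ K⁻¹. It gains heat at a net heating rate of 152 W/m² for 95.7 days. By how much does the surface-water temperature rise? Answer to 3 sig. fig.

Areal heat capacity C = ρc_p × D = 4.17×10^6 × 22.9 = 9.55×10^7 J/(m²·K).
Net heat input Q = F Δt = 152 × (95.7 days × 86400 s/day) = 1.26×10^9 J/m².
ΔT = Q / C = 1.26×10^9 / 9.55×10^7 = 13.2 K.

13.2 K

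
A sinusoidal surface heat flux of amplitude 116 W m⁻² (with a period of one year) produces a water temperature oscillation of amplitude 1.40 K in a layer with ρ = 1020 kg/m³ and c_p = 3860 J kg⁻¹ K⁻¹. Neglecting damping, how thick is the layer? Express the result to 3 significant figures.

106 m

ω = 2π / 3.15×10^7 s = 1.99×10^-7 s⁻¹.
Required C = F₀ / (A ω) = 116 / (1.40 × 1.99×10^-7) = 4.16×10^8 J/(m²·K).
D = C / (ρ c_p) = 4.16×10^8 / (1020 × 3860) = 106 m.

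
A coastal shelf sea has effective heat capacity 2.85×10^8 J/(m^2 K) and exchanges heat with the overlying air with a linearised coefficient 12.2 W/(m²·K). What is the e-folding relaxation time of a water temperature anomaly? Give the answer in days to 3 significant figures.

Areal heat capacity C = 2.85×10^8 J/(m^2 K) (given).
Relaxation time τ = C / λ = 2.85×10^8 / 12.2 = 2.34×10^7 s.
In days: 2.34×10^7 s / (86400 s/day) = 270 days.

270 days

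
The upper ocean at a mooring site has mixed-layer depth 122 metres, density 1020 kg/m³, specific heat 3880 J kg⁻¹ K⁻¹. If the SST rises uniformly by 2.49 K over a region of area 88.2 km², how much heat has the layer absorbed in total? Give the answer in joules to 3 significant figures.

Areal heat capacity C = ρ c_p D = 1020 × 3880 × 122 = 4.83×10^8 J/(m^2 K).
Heat per unit area: q = C ΔT = 4.83×10^8 × 2.49 = 1.20×10^9 J/m².
Total heat: Q = q × A = 1.20×10^9 × (88.2 × 10⁶ m²) = 1.06×10^17 J.

1.06×10^17 J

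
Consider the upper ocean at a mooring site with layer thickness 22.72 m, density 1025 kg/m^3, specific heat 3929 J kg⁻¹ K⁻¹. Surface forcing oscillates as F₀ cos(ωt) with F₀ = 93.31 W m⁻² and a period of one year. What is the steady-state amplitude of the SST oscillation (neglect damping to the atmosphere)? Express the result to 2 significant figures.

Areal heat capacity C = ρ c_p D = 1025 × 3929 × 22.72 = 9.15×10^7 J/(m^2 K).
Angular frequency ω = 2π / T = 2π / 3.15×10^7 s = 1.99×10^-7 s⁻¹.
Cω = 9.15×10^7 × 1.99×10^-7 = 18.2 W/(m²·K).
Amplitude A = F₀ / (Cω) = 93.31 / 18.2 = 5.12 K.

5.1 K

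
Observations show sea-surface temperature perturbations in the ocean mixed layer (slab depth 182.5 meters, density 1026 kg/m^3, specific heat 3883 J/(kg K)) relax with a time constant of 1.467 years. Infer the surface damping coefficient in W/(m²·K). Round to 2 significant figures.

Areal heat capacity C = ρ c_p D = 1026 × 3883 × 182.5 = 7.27×10^8 J/(m²·K).
τ = 1.467 years = 4.63×10^7 s.
λ = C / τ = 7.27×10^8 / 4.63×10^7 = 15.7 W/(m²·K).

16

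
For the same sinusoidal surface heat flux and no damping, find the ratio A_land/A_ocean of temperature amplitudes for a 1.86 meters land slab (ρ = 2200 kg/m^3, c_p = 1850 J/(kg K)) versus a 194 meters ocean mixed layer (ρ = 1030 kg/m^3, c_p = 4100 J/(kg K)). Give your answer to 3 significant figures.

C_ocean = 1030 × 4100 × 194 = 8.19×10^8 J/(m²·K).
C_land = 2200 × 1850 × 1.86 = 7.57×10^6 J/(m²·K).
Undamped amplitude ∝ 1/C, so A_land/A_ocean = C_ocean/C_land = 108.

108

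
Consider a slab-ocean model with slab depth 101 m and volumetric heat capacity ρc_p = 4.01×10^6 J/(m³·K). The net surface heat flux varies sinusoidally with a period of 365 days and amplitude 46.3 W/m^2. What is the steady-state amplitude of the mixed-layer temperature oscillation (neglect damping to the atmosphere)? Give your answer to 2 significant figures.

Areal heat capacity C = ρc_p × D = 4.01×10^6 × 101 = 4.05×10^8 J/(m^2 K).
Angular frequency ω = 2π / T = 2π / 3.15×10^7 s = 1.99×10^-7 s⁻¹.
Cω = 4.05×10^8 × 1.99×10^-7 = 80.7 W/(m²·K).
Amplitude A = F₀ / (Cω) = 46.3 / 80.7 = 0.574 K.

0.57 K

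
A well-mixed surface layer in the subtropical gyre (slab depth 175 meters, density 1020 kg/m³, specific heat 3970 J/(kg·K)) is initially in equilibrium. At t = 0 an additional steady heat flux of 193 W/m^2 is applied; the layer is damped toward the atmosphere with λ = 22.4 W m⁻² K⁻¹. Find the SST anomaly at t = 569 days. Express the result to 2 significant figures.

6.8 K

Areal heat capacity C = ρ c_p D = 1020 × 3970 × 175 = 7.09×10^8 J m⁻² K⁻¹.
τ = C / λ = 7.09×10^8 / 22.4 = 3.16×10^7 s.
Equilibrium anomaly ΔT_eq = F / λ = 193 / 22.4 = 8.62 K.
t = 569 days = 4.92×10^7 s, so t/τ = 1.55.
ΔT(t) = ΔT_eq (1 − e^(−t/τ)) = 8.62 × (1 − e^−1.55) = 6.79 K.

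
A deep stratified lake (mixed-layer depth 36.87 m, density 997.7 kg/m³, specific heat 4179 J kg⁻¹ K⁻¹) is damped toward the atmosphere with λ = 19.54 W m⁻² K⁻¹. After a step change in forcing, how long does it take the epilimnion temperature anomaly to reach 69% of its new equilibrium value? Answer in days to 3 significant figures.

Areal heat capacity C = ρ c_p D = 997.7 × 4179 × 36.87 = 1.54×10^8 J/(m²·K).
τ = C / λ = 1.54×10^8 / 19.54 = 7.87×10^6 s.
Fraction reached: 1 − e^(−t/τ) = 0.69 ⇒ t = −τ ln(1 − 0.69) = τ × 1.17.
t = 9.21×10^6 s = 107 days.

107 days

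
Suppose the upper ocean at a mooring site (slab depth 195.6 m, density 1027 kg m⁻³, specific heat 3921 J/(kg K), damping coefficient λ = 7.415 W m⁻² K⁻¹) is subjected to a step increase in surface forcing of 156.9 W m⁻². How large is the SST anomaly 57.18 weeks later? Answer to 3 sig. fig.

Areal heat capacity C = ρ c_p D = 1027 × 3921 × 195.6 = 7.88×10^8 J/(m^2 K).
τ = C / λ = 7.88×10^8 / 7.415 = 1.06×10^8 s.
Equilibrium anomaly ΔT_eq = F / λ = 156.9 / 7.415 = 21.2 K.
t = 57.18 weeks = 3.46×10^7 s, so t/τ = 0.326.
ΔT(t) = ΔT_eq (1 − e^(−t/τ)) = 21.2 × (1 − e^−0.326) = 5.88 K.

5.88 K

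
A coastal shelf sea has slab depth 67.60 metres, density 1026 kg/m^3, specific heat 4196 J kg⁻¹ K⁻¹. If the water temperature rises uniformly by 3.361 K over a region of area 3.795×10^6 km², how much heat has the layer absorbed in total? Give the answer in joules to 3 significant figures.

3.71×10^21 J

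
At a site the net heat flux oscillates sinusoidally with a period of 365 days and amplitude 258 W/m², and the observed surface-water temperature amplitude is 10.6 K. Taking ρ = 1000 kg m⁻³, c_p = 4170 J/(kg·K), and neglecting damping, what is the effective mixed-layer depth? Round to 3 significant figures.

ω = 2π / 3.15×10^7 s = 1.99×10^-7 s⁻¹.
Required C = F₀ / (A ω) = 258 / (10.6 × 1.99×10^-7) = 1.22×10^8 J/(m²·K).
D = C / (ρ c_p) = 1.22×10^8 / (1000 × 4170) = 29.3 m.

29.3 m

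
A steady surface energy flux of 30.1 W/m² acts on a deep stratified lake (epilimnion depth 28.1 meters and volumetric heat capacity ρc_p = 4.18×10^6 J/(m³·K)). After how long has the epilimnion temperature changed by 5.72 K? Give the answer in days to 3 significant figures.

258 days

Areal heat capacity C = ρc_p × D = 4.18×10^6 × 28.1 = 1.17×10^8 J/(m²·K).
Time required: Δt = C ΔT / F = 1.17×10^8 × 5.72 / 30.1 = 2.23×10^7 s.
In days: 2.23×10^7 s / (86400 s/day) = 258 days.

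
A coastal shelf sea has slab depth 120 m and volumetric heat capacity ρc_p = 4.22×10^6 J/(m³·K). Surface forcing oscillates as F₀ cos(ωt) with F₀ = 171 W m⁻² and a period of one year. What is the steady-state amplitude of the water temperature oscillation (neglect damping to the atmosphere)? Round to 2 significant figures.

1.7 K

Areal heat capacity C = ρc_p × D = 4.22×10^6 × 120 = 5.06×10^8 J m⁻² K⁻¹.
Angular frequency ω = 2π / T = 2π / 3.15×10^7 s = 1.99×10^-7 s⁻¹.
Cω = 5.06×10^8 × 1.99×10^-7 = 101 W/(m²·K).
Amplitude A = F₀ / (Cω) = 171 / 101 = 1.69 K.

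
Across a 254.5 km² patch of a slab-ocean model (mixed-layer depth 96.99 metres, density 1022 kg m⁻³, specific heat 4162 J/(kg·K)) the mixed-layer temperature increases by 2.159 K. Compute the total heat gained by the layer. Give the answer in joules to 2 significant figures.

Areal heat capacity C = ρ c_p D = 1022 × 4162 × 96.99 = 4.13×10^8 J/(m²·K).
Heat per unit area: q = C ΔT = 4.13×10^8 × 2.159 = 8.91×10^8 J/m².
Total heat: Q = q × A = 8.91×10^8 × (254.5 × 10⁶ m²) = 2.27×10^17 J.

2.3×10^17 J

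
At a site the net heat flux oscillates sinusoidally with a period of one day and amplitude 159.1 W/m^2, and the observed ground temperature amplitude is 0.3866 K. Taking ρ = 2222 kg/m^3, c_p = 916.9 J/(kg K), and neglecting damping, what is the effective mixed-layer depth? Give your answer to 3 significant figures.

2.78 m

ω = 2π / 86400 s = 7.27×10^-5 s⁻¹.
Required C = F₀ / (A ω) = 159.1 / (0.3866 × 7.27×10^-5) = 5.66×10^6 J/(m²·K).
D = C / (ρ c_p) = 5.66×10^6 / (2222 × 916.9) = 2.78 m.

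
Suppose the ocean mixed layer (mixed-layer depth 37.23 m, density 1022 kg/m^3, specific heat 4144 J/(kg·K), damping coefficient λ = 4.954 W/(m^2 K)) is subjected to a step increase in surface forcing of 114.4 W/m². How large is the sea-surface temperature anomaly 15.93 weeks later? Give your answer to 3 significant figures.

6.03 K

Areal heat capacity C = ρ c_p D = 1022 × 4144 × 37.23 = 1.58×10^8 J m⁻² K⁻¹.
τ = C / λ = 1.58×10^8 / 4.954 = 3.18×10^7 s.
Equilibrium anomaly ΔT_eq = F / λ = 114.4 / 4.954 = 23.1 K.
t = 15.93 weeks = 9.63×10^6 s, so t/τ = 0.303.
ΔT(t) = ΔT_eq (1 − e^(−t/τ)) = 23.1 × (1 − e^−0.303) = 6.03 K.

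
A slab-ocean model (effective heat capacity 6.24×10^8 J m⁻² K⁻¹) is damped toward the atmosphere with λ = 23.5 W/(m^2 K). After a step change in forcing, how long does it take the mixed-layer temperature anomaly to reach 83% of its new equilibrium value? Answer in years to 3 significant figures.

1.49 years

Areal heat capacity C = 6.24×10^8 J m⁻² K⁻¹ (given).
τ = C / λ = 6.24×10^8 / 23.5 = 2.66×10^7 s.
Fraction reached: 1 − e^(−t/τ) = 0.83 ⇒ t = −τ ln(1 − 0.83) = τ × 1.77.
t = 4.71×10^7 s = 1.49 years.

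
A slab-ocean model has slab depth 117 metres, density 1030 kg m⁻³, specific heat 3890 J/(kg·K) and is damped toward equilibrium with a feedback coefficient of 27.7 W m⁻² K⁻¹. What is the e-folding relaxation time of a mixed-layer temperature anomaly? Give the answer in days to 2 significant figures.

200 days

Areal heat capacity C = ρ c_p D = 1030 × 3890 × 117 = 4.69×10^8 J/(m²·K).
Relaxation time τ = C / λ = 4.69×10^8 / 27.7 = 1.69×10^7 s.
In days: 1.69×10^7 s / (86400 s/day) = 196 days.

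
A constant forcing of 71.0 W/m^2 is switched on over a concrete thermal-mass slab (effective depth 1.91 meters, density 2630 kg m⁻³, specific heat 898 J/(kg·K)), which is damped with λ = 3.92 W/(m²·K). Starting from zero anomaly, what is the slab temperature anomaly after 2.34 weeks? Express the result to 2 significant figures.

13 K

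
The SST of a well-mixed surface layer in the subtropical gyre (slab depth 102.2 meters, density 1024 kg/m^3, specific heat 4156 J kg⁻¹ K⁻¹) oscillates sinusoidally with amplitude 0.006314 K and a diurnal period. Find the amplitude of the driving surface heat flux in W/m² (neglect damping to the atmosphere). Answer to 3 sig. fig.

Areal heat capacity C = ρ c_p D = 1024 × 4156 × 102.2 = 4.35×10^8 J/(m^2 K).
ω = 2π / 86400 s = 7.27×10^-5 s⁻¹.
Cω = 4.35×10^8 × 7.27×10^-5 = 31600 W/(m²·K).
F₀ = A × Cω = 0.006314 × 31600 = 200 W/m².

200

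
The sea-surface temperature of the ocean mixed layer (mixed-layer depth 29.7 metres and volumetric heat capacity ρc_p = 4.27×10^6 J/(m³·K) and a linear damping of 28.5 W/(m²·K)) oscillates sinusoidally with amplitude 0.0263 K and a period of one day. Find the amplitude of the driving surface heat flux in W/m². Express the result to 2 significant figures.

240

Areal heat capacity C = ρc_p × D = 4.27×10^6 × 29.7 = 1.27×10^8 J/(m²·K).
ω = 2π / 86400 s = 7.27×10^-5 s⁻¹.
√((Cω)² + λ²) = √((9220)² + 28.5²) = 9220 W/(m²·K).
F₀ = A × √((Cω)²+λ²) = 0.0263 × 9220 = 243 W/m².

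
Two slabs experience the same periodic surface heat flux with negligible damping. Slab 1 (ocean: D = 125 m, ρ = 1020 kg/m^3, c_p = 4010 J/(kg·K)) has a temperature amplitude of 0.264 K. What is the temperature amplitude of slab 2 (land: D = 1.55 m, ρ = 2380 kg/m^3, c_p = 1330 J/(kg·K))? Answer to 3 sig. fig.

C_ocean = 5.11×10^8 J/(m²·K); C_land = 4.91×10^6 J/(m²·K).
A ∝ 1/C ⇒ A_land = A_ocean × C_ocean/C_land = 0.264 × 104 = 27.5 K.

27.5 K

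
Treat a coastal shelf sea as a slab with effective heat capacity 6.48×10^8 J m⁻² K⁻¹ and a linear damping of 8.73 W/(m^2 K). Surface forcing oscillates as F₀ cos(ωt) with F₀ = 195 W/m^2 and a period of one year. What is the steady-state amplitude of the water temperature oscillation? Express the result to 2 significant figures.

Areal heat capacity C = 6.48×10^8 J m⁻² K⁻¹ (given).
Angular frequency ω = 2π / T = 2π / 3.15×10^7 s = 1.99×10^-7 s⁻¹.
√((Cω)² + λ²) = √((129)² + 8.73²) = 129 W/(m²·K).
Amplitude A = F₀ / √((Cω)²+λ²) = 195 / 129 = 1.51 K.

1.5 K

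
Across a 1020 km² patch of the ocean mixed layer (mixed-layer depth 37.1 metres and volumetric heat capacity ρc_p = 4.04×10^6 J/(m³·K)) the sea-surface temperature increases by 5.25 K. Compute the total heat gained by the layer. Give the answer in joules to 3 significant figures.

Areal heat capacity C = ρc_p × D = 4.04×10^6 × 37.1 = 1.50×10^8 J/(m^2 K).
Heat per unit area: q = C ΔT = 1.50×10^8 × 5.25 = 7.87×10^8 J/m².
Total heat: Q = q × A = 7.87×10^8 × (1020 × 10⁶ m²) = 8.03×10^17 J.

8.03×10^17 J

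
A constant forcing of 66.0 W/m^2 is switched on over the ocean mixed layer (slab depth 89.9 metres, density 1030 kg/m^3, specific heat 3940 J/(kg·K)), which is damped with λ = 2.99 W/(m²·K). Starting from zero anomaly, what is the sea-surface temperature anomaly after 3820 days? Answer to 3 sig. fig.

20.6 K

Areal heat capacity C = ρ c_p D = 1030 × 3940 × 89.9 = 3.65×10^8 J/(m²·K).
τ = C / λ = 3.65×10^8 / 2.99 = 1.22×10^8 s.
Equilibrium anomaly ΔT_eq = F / λ = 66.0 / 2.99 = 22.1 K.
t = 3820 days = 3.30×10^8 s, so t/τ = 2.70.
ΔT(t) = ΔT_eq (1 − e^(−t/τ)) = 22.1 × (1 − e^−2.70) = 20.6 K.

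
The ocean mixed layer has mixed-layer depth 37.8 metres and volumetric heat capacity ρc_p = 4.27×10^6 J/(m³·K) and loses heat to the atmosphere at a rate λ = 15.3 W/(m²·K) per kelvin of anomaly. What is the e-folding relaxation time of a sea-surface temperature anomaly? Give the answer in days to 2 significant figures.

Areal heat capacity C = ρc_p × D = 4.27×10^6 × 37.8 = 1.61×10^8 J/(m^2 K).
Relaxation time τ = C / λ = 1.61×10^8 / 15.3 = 1.05×10^7 s.
In days: 1.05×10^7 s / (86400 s/day) = 122 days.

120 days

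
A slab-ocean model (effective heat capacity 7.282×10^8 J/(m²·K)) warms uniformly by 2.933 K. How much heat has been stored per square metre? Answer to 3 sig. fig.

Areal heat capacity C = 7.282×10^8 J/(m²·K) (given).
ΔQ = C ΔT = 7.28×10^8 × 2.933 = 2.14×10^9 J/m².

2.14×10^9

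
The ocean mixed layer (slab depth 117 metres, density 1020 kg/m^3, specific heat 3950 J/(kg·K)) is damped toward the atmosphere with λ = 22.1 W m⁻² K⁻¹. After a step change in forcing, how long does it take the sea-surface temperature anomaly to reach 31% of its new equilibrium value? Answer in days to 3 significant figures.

91.6 days

Areal heat capacity C = ρ c_p D = 1020 × 3950 × 117 = 4.71×10^8 J/(m²·K).
τ = C / λ = 4.71×10^8 / 22.1 = 2.13×10^7 s.
Fraction reached: 1 − e^(−t/τ) = 0.31 ⇒ t = −τ ln(1 − 0.31) = τ × 0.371.
t = 7.91×10^6 s = 91.6 days.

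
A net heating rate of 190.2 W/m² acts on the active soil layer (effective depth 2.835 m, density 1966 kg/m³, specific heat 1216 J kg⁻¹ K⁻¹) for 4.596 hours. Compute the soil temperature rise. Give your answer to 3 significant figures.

0.464 K

Areal heat capacity C = ρ c_p D = 1966 × 1216 × 2.835 = 6.78×10^6 J/(m^2 K).
Net heat input Q = F Δt = 190.2 × (4.596 hours × 3600 s/hour) = 3.15×10^6 J/m².
ΔT = Q / C = 3.15×10^6 / 6.78×10^6 = 0.464 K.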